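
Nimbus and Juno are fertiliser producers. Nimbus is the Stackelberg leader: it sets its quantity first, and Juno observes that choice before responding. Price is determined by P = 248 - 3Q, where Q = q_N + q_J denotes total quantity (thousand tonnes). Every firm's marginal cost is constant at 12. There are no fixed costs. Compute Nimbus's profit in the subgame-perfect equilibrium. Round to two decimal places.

The follower Juno best-responds to any q_N: π_J = (248 - 3Q)q_J - 12q_J.
Follower FOC: 236 - 3q_N - 6q_J = 0, so q_J(q_N) = (236 - 3q_N)/6.
Nimbus substitutes q_J(q_N) into its own profit: π_N = q_N(248 - 3q_N - (236 - 3q_N)/2) - 12q_N = (130 - (3/2)q_N)q_N - 12q_N.
Maximising: ∂π_N/∂q_N = 118 - 3q_N = 0, giving q_N = 118/3.
Then q_J = (236 - 3·(118/3))/6 = 59/3.
Price P = 248 - 3·59 = 71.
Nimbus's profit: (71 - 12)·(118/3) = 2320.6667.

2320.67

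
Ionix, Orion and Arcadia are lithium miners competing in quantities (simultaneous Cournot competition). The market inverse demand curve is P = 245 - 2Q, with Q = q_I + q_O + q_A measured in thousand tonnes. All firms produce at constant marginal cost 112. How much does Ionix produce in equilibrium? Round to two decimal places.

Each firm earns π_i = (245 - 2Q)q_i - 112q_i.
First-order condition (treating rivals' output as given): 133 - 4q_i - 2·Σ_{j≠i} q_j = 0.
With identical firms every q_j equals q_i, so Σ_{j≠i} q_j = 2q_i and 133 = 8q_i, giving q_i = 133/8.

16.63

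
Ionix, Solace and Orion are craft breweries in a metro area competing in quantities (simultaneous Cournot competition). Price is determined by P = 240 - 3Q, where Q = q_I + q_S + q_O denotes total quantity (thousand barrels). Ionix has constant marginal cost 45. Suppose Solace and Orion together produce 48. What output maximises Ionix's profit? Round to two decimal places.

8.50

With rivals' combined output fixed at 48, Ionix's profit is π_I = (240 - 3·48 - 3q_I)q_I - (45q_I) = (96 - 3q_I)q_I - (45q_I).
∂π_I/∂q_I = 51 - 6q_I = 0, so q_I = 17/2.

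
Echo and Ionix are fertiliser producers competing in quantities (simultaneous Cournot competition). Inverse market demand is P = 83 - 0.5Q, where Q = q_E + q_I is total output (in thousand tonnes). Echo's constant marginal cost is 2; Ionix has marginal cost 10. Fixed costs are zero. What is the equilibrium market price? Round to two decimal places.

Echo's profit: π_E = (83 - 0.5Q)q_E - (2q_E). Setting ∂π_E/∂q_E = 0: 81 - q_E - (1/2)(q_I) = 0.
Ionix's first-order condition: 73 - q_I - (1/2)(q_E) = 0.
Best responses: q_E = (81 - (1/2)q_I), q_I = (73 - (1/2)q_E).
Solving the pair: q_E = 178/3, q_I = 130/3.
Total output Q = 308/3, so price P = 83 - (1/2)·(308/3) = 95/3.

31.67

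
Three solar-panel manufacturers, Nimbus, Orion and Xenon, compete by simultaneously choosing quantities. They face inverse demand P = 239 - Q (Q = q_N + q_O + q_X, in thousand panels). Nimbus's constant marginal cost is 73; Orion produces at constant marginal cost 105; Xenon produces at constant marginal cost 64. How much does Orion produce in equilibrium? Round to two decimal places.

Nimbus's profit: π_N = (239 - Q)q_N - (73q_N). Setting ∂π_N/∂q_N = 0: 166 - 2q_N - (q_O + q_X) = 0.
Orion's profit: π_O = (239 - Q)q_O - (105q_O). Setting ∂π_O/∂q_O = 0: 134 - 2q_O - (q_N + q_X) = 0.
Xenon's profit: π_X = (239 - Q)q_X - (64q_X). Setting ∂π_X/∂q_X = 0: 175 - 2q_X - (q_N + q_O) = 0.
Adding the 3 first-order conditions: 475 − 4Q = 0, so Q = 475/4.
Back-substituting: q_N = (166 − 475/4) = 189/4, q_O = (134 − 475/4) = 61/4, q_X = (175 − 475/4) = 225/4.

15.25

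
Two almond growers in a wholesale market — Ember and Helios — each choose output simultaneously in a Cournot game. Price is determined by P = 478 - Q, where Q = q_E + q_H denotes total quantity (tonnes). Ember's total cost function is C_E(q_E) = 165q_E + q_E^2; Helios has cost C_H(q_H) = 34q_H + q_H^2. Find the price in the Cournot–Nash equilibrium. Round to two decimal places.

326.60

Ember's profit: π_E = (478 - Q)q_E - (165q_E + q_E²). Setting ∂π_E/∂q_E = 0: 313 - 4q_E - (q_H) = 0.
Helios's profit: π_H = (478 - Q)q_H - (34q_H + q_H²). Setting ∂π_H/∂q_H = 0: 444 - 4q_H - (q_E) = 0.
Best responses: q_E = (313 - q_H)/4, q_H = (444 - q_E)/4.
Substituting one into the other gives q_E = 808/15 and q_H = 1463/15.
Total output Q = 757/5, so price P = 478 - 757/5 = 1633/5.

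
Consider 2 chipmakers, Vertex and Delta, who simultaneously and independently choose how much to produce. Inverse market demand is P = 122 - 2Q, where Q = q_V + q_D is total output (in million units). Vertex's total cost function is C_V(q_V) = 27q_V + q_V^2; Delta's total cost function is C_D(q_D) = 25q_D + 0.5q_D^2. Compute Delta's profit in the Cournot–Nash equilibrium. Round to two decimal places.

568.28

Vertex's profit: π_V = (122 - 2Q)q_V - (27q_V + q_V²). Setting ∂π_V/∂q_V = 0: 95 - 6q_V - 2(q_D) = 0.
Delta's first-order condition: 97 - 5q_D - 2(q_V) = 0.
Rearranging gives the reaction functions q_V = (95 - 2q_D)/6 and q_D = (97 - 2q_V)/5.
Solving the pair: q_V = 281/26, q_D = 196/13.
Price P = 122 - 2·(673/26) = 913/13.
Delta's profit: (913/13)·(196/13) - 25·(196/13) - (1/2)(196/13)² = 568.2840.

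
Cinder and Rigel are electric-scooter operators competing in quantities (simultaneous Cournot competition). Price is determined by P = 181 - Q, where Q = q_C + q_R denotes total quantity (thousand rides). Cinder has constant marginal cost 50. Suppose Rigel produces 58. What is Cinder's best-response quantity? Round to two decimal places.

36.50

With the rival's output fixed at 58, Cinder's profit is π_C = (181 - 58 - q_C)q_C - (50q_C) = (123 - q_C)q_C - (50q_C).
∂π_C/∂q_C = 73 - 2q_C = 0, so q_C = 73/2.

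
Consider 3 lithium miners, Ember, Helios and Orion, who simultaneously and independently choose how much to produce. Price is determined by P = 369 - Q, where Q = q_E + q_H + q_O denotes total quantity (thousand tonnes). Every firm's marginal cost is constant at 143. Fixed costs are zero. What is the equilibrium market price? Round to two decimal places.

A representative firm's profit is π_i = q_i(369 - Q) - 143q_i.
Setting ∂π_i/∂q_i = 0 with rivals' quantities fixed: 226 - 2q_i - Σ_{j≠i} q_j = 0.
With identical firms every q_j equals q_i, so Σ_{j≠i} q_j = 2q_i and 226 = 4q_i, giving q_i = 113/2.
Total output Q = 339/2, so price P = 369 - 339/2 = 399/2.

199.50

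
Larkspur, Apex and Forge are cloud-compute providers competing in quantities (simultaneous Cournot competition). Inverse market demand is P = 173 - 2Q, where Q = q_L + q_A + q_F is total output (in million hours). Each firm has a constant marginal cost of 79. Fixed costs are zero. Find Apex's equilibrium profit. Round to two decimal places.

A representative firm's profit is π_i = q_i(173 - 2Q) - 79q_i.
First-order condition (treating rivals' output as given): 94 - 4q_i - 2·Σ_{j≠i} q_j = 0.
By symmetry each firm produces the same amount; substituting Σ_{j≠i} q_j = 2q_i yields q_i = 94/8 = 47/4.
Price P = 173 - 2·(141/4) = 205/2.
Apex's profit: (205/2 - 79)·(47/4) = 276.1250.

276.13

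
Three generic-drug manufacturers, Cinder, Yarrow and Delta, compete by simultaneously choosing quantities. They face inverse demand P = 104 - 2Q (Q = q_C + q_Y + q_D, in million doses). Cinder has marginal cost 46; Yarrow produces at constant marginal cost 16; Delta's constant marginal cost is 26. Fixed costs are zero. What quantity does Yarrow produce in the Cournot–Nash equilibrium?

16

Cinder's profit: π_C = (104 - 2Q)q_C - (46q_C). Setting ∂π_C/∂q_C = 0: 58 - 4q_C - 2(q_Y + q_D) = 0.
Yarrow's first-order condition: 88 - 4q_Y - 2(q_C + q_D) = 0.
Delta's first-order condition: 78 - 4q_D - 2(q_C + q_Y) = 0.
Adding the 3 first-order conditions: 224 − 8Q = 0, so Q = 28.
Back-substituting: q_C = (58 − 56)/2 = 1, q_Y = (88 − 56)/2 = 16, q_D = (78 − 56)/2 = 11.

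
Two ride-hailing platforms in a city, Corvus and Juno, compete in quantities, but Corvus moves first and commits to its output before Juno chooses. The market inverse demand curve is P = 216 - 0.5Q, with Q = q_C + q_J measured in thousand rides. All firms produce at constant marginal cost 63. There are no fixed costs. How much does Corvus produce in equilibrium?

Solve by backward induction. Given q_C, the follower Juno maximises π_J = (216 - (1/2)q_C - (1/2)q_J)q_J - 63q_J.
∂π_J/∂q_J = 153 - (1/2)q_C - q_J = 0 gives the reaction function q_J = (153 - (1/2)q_C).
Corvus substitutes q_J(q_C) into its own profit: π_C = q_C(216 - (1/2)q_C - (153 - (1/2)q_C)/2) - 63q_C = (279/2 - (1/4)q_C)q_C - 63q_C.
The leader's first-order condition 153/2 - (1/2)q_C = 0 yields q_C = 153.
Then q_J = (153 - (1/2)·153) = 153/2.

153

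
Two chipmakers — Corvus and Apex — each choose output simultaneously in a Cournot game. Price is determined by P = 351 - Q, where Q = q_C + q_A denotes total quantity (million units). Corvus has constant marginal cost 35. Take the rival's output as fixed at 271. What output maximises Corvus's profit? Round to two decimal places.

With the rival's output fixed at 271, Corvus's profit is π_C = (351 - 271 - q_C)q_C - (35q_C) = (80 - q_C)q_C - (35q_C).
∂π_C/∂q_C = 45 - 2q_C = 0, so q_C = 45/2.

22.50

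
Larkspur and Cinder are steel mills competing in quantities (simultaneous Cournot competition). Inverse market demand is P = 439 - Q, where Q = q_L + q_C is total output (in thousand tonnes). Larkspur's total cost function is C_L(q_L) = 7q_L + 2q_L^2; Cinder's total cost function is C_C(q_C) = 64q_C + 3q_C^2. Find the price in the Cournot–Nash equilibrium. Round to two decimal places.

Larkspur's profit: π_L = (439 - Q)q_L - (7q_L + 2q_L²). Setting ∂π_L/∂q_L = 0: 432 - 6q_L - (q_C) = 0.
Cinder's first-order condition: 375 - 8q_C - (q_L) = 0.
Best responses: q_L = (432 - q_C)/6, q_C = (375 - q_L)/8.
Substituting one into the other gives q_L = 65.5532 and q_C = 1818/47.
Total output Q = 104.2340, so price P = 439 - 104.2340 = 334.7660.

334.77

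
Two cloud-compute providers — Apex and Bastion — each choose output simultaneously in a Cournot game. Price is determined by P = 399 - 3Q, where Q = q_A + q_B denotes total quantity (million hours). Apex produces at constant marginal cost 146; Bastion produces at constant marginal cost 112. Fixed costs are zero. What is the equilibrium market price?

219

Apex's profit: π_A = (399 - 3Q)q_A - (146q_A). Setting ∂π_A/∂q_A = 0: 253 - 6q_A - 3(q_B) = 0.
Bastion's profit: π_B = (399 - 3Q)q_B - (112q_B). Setting ∂π_B/∂q_B = 0: 287 - 6q_B - 3(q_A) = 0.
So q_A = (253 - 3q_B)/6 and q_B = (287 - 3q_A)/6.
Solving the pair: q_A = 73/3, q_B = 107/3.
Total output Q = 60, so price P = 399 - 3·60 = 219.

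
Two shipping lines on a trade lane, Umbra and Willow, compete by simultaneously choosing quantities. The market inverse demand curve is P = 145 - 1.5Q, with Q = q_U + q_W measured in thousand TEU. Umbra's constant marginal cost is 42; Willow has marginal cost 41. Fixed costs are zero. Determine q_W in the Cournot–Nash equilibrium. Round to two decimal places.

23.33

Umbra's profit: π_U = (145 - 1.5Q)q_U - (42q_U). Setting ∂π_U/∂q_U = 0: 103 - 3q_U - (3/2)(q_W) = 0.
Willow's first-order condition: 104 - 3q_W - (3/2)(q_U) = 0.
Rearranging gives the reaction functions q_U = (103 - (3/2)q_W)/3 and q_W = (104 - (3/2)q_U)/3.
Solving the pair: q_U = 68/3, q_W = 70/3.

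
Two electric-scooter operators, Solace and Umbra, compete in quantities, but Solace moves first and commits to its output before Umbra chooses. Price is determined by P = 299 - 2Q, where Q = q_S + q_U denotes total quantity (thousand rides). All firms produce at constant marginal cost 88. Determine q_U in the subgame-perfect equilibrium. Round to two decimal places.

26.38

The follower Umbra best-responds to any q_S: π_U = (299 - 2Q)q_U - 88q_U.
∂π_U/∂q_U = 211 - 2q_S - 4q_U = 0 gives the reaction function q_U = (211 - 2q_S)/4.
Solace substitutes q_U(q_S) into its own profit: π_S = q_S(299 - 2q_S - (211 - 2q_S)/2) - 88q_S = (387/2 - q_S)q_S - 88q_S.
Maximising: ∂π_S/∂q_S = 211/2 - 2q_S = 0, giving q_S = 211/4.
Then q_U = (211 - 2·(211/4))/4 = 211/8.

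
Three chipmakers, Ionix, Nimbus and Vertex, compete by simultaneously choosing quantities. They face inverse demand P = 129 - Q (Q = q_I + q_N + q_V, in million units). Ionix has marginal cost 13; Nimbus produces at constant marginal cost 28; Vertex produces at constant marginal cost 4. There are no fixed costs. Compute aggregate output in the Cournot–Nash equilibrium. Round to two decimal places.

Ionix's profit: π_I = (129 - Q)q_I - (13q_I). Setting ∂π_I/∂q_I = 0: 116 - 2q_I - (q_N + q_V) = 0.
Nimbus's profit: π_N = (129 - Q)q_N - (28q_N). Setting ∂π_N/∂q_N = 0: 101 - 2q_N - (q_I + q_V) = 0.
Vertex's profit: π_V = (129 - Q)q_V - (4q_V). Setting ∂π_V/∂q_V = 0: 125 - 2q_V - (q_I + q_N) = 0.
Adding the 3 conditions: 342 − 2Q − 2Q = 0, i.e. Q = 171/2.
Back-substituting: q_I = (116 − 171/2) = 61/2, q_N = (101 − 171/2) = 31/2, q_V = (125 − 171/2) = 79/2.
Total output Q = 61/2 + 31/2 + 79/2 = 171/2.

85.50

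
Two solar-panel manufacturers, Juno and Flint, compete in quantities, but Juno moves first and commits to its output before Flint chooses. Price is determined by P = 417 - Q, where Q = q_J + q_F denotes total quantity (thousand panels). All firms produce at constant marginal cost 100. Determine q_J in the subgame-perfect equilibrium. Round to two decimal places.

158.50

The follower Flint best-responds to any q_J: π_F = (417 - Q)q_F - 100q_F.
Setting the follower's marginal profit to zero, 317 - q_J - 2q_F = 0, i.e. q_F = (317 - q_J)/2.
The leader anticipates this reaction. Substituting into P = 417 - Q gives P = 517/2 - (1/2)q_J, so π_J = (517/2 - (1/2)q_J)q_J - 100q_J.
The leader's first-order condition 317/2 - q_J = 0 yields q_J = 317/2.
Then q_F = (317 - 317/2)/2 = 317/4.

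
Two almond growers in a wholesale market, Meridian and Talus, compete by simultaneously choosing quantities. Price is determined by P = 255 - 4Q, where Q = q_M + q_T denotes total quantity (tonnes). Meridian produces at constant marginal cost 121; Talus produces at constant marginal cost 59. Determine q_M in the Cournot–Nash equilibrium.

6

Meridian's profit: π_M = (255 - 4Q)q_M - (121q_M). Setting ∂π_M/∂q_M = 0: 134 - 8q_M - 4(q_T) = 0.
Talus's profit: π_T = (255 - 4Q)q_T - (59q_T). Setting ∂π_T/∂q_T = 0: 196 - 8q_T - 4(q_M) = 0.
So q_M = (134 - 4q_T)/8 and q_T = (196 - 4q_M)/8.
Substituting one into the other gives q_M = 6 and q_T = 43/2.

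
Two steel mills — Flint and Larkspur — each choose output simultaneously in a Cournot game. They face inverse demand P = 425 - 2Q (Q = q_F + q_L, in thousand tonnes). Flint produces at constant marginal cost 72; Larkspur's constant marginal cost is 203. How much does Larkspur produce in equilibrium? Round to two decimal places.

15.17

Flint's profit: π_F = (425 - 2Q)q_F - (72q_F). Setting ∂π_F/∂q_F = 0: 353 - 4q_F - 2(q_L) = 0.
Larkspur's profit: π_L = (425 - 2Q)q_L - (203q_L). Setting ∂π_L/∂q_L = 0: 222 - 4q_L - 2(q_F) = 0.
Rearranging gives the reaction functions q_F = (353 - 2q_L)/4 and q_L = (222 - 2q_F)/4.
Substituting one into the other gives q_F = 242/3 and q_L = 91/6.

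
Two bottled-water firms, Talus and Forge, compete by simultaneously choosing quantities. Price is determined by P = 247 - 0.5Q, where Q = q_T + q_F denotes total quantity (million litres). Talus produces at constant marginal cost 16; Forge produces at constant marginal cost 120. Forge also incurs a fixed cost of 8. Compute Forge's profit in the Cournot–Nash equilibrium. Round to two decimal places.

109.56

Talus's profit: π_T = (247 - 0.5Q)q_T - (16q_T). Setting ∂π_T/∂q_T = 0: 231 - q_T - (1/2)(q_F) = 0.
Forge's profit: π_F = (247 - 0.5Q)q_F - (120q_F). Setting ∂π_F/∂q_F = 0: 127 - q_F - (1/2)(q_T) = 0.
So q_T = (231 - (1/2)q_F) and q_F = (127 - (1/2)q_T).
Solving the pair: q_T = 670/3, q_F = 46/3.
Price P = 247 - (1/2)·(716/3) = 383/3.
Forge's profit: (383/3 - 120)·(46/3) - 8 = 986/9.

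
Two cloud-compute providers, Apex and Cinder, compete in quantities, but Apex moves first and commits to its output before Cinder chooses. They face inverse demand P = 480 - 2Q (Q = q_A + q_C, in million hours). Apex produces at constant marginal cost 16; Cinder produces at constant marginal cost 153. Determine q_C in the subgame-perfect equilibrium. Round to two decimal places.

Solve by backward induction. Given q_A, the follower Cinder maximises π_C = (480 - 2q_A - 2q_C)q_C - 153q_C.
Follower FOC: 327 - 2q_A - 4q_C = 0, so q_C(q_A) = (327 - 2q_A)/4.
Apex substitutes q_C(q_A) into its own profit: π_A = q_A(480 - 2q_A - (327 - 2q_A)/2) - 16q_A = (633/2 - q_A)q_A - 16q_A.
The leader's first-order condition 601/2 - 2q_A = 0 yields q_A = 601/4.
Then q_C = (327 - 2·(601/4))/4 = 53/8.

6.63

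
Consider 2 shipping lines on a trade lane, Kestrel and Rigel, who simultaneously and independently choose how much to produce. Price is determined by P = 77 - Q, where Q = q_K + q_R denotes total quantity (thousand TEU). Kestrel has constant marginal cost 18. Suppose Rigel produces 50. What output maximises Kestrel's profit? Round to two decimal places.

With the rival's output fixed at 50, Kestrel's profit is π_K = (77 - 50 - q_K)q_K - (18q_K) = (27 - q_K)q_K - (18q_K).
∂π_K/∂q_K = 9 - 2q_K = 0, so q_K = 9/2.

4.50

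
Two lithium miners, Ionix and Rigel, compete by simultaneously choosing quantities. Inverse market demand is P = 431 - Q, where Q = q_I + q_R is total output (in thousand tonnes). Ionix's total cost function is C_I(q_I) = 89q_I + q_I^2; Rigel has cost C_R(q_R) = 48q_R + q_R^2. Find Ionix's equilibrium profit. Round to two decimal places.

Ionix's profit: π_I = (431 - Q)q_I - (89q_I + q_I²). Setting ∂π_I/∂q_I = 0: 342 - 4q_I - (q_R) = 0.
Rigel's first-order condition: 383 - 4q_R - (q_I) = 0.
Rearranging gives the reaction functions q_I = (342 - q_R)/4 and q_R = (383 - q_I)/4.
Substituting one into the other gives q_I = 197/3 and q_R = 238/3.
Price P = 431 - 145 = 286.
Ionix's profit: 286·(197/3) - 89·(197/3) - (197/3)² = 8624.2222.

8624.22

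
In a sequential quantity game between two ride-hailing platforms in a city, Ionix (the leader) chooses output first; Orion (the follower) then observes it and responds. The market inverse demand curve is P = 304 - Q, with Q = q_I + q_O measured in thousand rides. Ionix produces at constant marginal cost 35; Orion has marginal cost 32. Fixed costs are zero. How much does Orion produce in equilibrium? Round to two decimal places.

69.50

Solve by backward induction. Given q_I, the follower Orion maximises π_O = (304 - q_I - q_O)q_O - 32q_O.
∂π_O/∂q_O = 272 - q_I - 2q_O = 0 gives the reaction function q_O = (272 - q_I)/2.
Ionix substitutes q_O(q_I) into its own profit: π_I = q_I(304 - q_I - (272 - q_I)/2) - 35q_I = (168 - (1/2)q_I)q_I - 35q_I.
Leader FOC: 133 - q_I = 0, so q_I = 133.
Then q_O = (272 - 133)/2 = 139/2.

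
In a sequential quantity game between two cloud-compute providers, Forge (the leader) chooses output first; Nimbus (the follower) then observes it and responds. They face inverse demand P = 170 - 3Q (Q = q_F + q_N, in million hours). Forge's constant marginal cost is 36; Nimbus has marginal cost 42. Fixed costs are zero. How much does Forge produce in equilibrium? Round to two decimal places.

23.33

Solve by backward induction. Given q_F, the follower Nimbus maximises π_N = (170 - 3q_F - 3q_N)q_N - 42q_N.
Follower FOC: 128 - 3q_F - 6q_N = 0, so q_N(q_F) = (128 - 3q_F)/6.
Forge substitutes q_N(q_F) into its own profit: π_F = q_F(170 - 3q_F - (128 - 3q_F)/2) - 36q_F = (106 - (3/2)q_F)q_F - 36q_F.
Leader FOC: 70 - 3q_F = 0, so q_F = 70/3.
Then q_N = (128 - 3·(70/3))/6 = 29/3.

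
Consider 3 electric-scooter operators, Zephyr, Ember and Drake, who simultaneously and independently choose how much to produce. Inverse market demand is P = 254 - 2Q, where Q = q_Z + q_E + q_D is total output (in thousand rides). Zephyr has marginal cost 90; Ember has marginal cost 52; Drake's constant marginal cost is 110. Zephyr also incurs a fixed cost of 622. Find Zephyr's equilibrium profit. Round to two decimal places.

Zephyr's profit: π_Z = (254 - 2Q)q_Z - (90q_Z). Setting ∂π_Z/∂q_Z = 0: 164 - 4q_Z - 2(q_E + q_D) = 0.
Ember's first-order condition: 202 - 4q_E - 2(q_Z + q_D) = 0.
Drake's first-order condition: 144 - 4q_D - 2(q_Z + q_E) = 0.
Adding the 3 first-order conditions: 510 − 8Q = 0, so Q = 255/4.
Back-substituting: q_Z = (164 − 255/2)/2 = 73/4, q_E = (202 − 255/2)/2 = 149/4, q_D = (144 − 255/2)/2 = 33/4.
Price P = 254 - 2·(255/4) = 253/2.
Zephyr's profit: (253/2 - 90)·(73/4) - 622 = 353/8.

44.13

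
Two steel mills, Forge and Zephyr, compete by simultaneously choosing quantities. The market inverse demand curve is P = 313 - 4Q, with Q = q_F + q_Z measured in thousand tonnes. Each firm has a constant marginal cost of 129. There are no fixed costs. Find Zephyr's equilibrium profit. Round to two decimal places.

A representative firm's profit is π_i = q_i(313 - 4Q) - 129q_i.
Setting ∂π_i/∂q_i = 0 with rivals' quantities fixed: 184 - 8q_i - 4q_j = 0.
With identical firms every q_j equals q_i, so q_j = q_i and 184 = 12q_i, giving q_i = 46/3.
Price P = 313 - 4·(92/3) = 571/3.
Zephyr's profit: (571/3 - 129)·(46/3) = 940.4444.

940.44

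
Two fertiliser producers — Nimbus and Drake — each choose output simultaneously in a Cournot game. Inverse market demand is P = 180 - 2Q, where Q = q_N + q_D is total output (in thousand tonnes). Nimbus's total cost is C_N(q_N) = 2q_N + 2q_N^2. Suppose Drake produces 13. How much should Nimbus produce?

19

With the rival's output fixed at 13, Nimbus's profit is π_N = (180 - 2·13 - 2q_N)q_N - (2q_N + 2q_N²) = (154 - 2q_N)q_N - (2q_N + 2q_N²).
∂π_N/∂q_N = 152 - 8q_N = 0, so q_N = 19.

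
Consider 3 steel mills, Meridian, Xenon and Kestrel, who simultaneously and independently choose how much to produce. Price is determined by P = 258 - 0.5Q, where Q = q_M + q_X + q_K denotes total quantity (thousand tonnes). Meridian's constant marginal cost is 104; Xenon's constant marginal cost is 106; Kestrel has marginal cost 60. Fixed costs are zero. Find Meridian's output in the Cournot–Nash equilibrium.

56

Meridian's profit: π_M = (258 - 0.5Q)q_M - (104q_M). Setting ∂π_M/∂q_M = 0: 154 - q_M - (1/2)(q_X + q_K) = 0.
Xenon's first-order condition: 152 - q_X - (1/2)(q_M + q_K) = 0.
Kestrel's profit: π_K = (258 - 0.5Q)q_K - (60q_K). Setting ∂π_K/∂q_K = 0: 198 - q_K - (1/2)(q_M + q_X) = 0.
Adding the 3 conditions: 504 − Q − Q = 0, i.e. Q = 252.
Back-substituting: q_M = (154 − 126)/(1/2) = 56, q_X = (152 − 126)/(1/2) = 52, q_K = (198 − 126)/(1/2) = 144.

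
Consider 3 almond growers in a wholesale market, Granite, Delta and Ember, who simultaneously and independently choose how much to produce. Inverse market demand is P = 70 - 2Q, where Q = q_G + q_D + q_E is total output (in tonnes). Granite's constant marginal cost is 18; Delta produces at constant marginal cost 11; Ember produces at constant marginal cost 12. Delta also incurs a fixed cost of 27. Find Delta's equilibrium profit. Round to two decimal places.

113.28

Granite's profit: π_G = (70 - 2Q)q_G - (18q_G). Setting ∂π_G/∂q_G = 0: 52 - 4q_G - 2(q_D + q_E) = 0.
Delta's profit: π_D = (70 - 2Q)q_D - (11q_D). Setting ∂π_D/∂q_D = 0: 59 - 4q_D - 2(q_G + q_E) = 0.
Ember's first-order condition: 58 - 4q_E - 2(q_G + q_D) = 0.
Summing all 3 equations gives 169 − 8Q = 0, hence Q = 169/8.
Back-substituting: q_G = (52 − 169/4)/2 = 39/8, q_D = (59 − 169/4)/2 = 67/8, q_E = (58 − 169/4)/2 = 63/8.
Price P = 70 - 2·(169/8) = 111/4.
Delta's profit: (111/4 - 11)·(67/8) - 27 = 113.2813.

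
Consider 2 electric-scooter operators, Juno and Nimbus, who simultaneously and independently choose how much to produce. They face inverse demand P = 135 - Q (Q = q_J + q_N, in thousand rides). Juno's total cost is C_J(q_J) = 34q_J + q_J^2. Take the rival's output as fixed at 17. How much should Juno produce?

21

With the rival's output fixed at 17, Juno's profit is π_J = (135 - 17 - q_J)q_J - (34q_J + q_J²) = (118 - q_J)q_J - (34q_J + q_J²).
∂π_J/∂q_J = 84 - 4q_J = 0, so q_J = 21.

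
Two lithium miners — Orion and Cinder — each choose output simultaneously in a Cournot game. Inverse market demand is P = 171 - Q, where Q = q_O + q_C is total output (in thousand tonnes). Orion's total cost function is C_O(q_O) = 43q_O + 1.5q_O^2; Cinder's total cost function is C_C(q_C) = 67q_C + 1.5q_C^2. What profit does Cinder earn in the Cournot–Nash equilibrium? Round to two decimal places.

Orion's profit: π_O = (171 - Q)q_O - (43q_O + (3/2)q_O²). Setting ∂π_O/∂q_O = 0: 128 - 5q_O - (q_C) = 0.
Cinder's profit: π_C = (171 - Q)q_C - (67q_C + (3/2)q_C²). Setting ∂π_C/∂q_C = 0: 104 - 5q_C - (q_O) = 0.
So q_O = (128 - q_C)/5 and q_C = (104 - q_O)/5.
Substituting one into the other gives q_O = 67/3 and q_C = 49/3.
Price P = 171 - 116/3 = 397/3.
Cinder's profit: (397/3)·(49/3) - 67·(49/3) - (3/2)(49/3)² = 666.9444.

666.94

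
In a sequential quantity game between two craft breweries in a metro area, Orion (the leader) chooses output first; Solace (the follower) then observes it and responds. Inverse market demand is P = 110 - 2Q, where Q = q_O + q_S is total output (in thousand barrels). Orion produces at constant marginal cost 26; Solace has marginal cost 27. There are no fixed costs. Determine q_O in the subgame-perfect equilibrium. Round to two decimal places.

Solve by backward induction. Given q_O, the follower Solace maximises π_S = (110 - 2q_O - 2q_S)q_S - 27q_S.
Follower FOC: 83 - 2q_O - 4q_S = 0, so q_S(q_O) = (83 - 2q_O)/4.
Orion substitutes q_S(q_O) into its own profit: π_O = q_O(110 - 2q_O - (83 - 2q_O)/2) - 26q_O = (137/2 - q_O)q_O - 26q_O.
Maximising: ∂π_O/∂q_O = 85/2 - 2q_O = 0, giving q_O = 85/4.
Then q_S = (83 - 2·(85/4))/4 = 81/8.

21.25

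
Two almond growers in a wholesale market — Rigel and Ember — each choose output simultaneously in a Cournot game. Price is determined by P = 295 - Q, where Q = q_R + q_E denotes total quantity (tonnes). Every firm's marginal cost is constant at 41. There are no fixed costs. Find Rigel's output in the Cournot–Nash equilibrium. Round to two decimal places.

A representative firm's profit is π_i = q_i(295 - Q) - 41q_i.
Setting ∂π_i/∂q_i = 0 with rivals' quantities fixed: 254 - 2q_i - q_j = 0.
By symmetry each firm produces the same amount; substituting q_j = q_i yields q_i = 254/3.

84.67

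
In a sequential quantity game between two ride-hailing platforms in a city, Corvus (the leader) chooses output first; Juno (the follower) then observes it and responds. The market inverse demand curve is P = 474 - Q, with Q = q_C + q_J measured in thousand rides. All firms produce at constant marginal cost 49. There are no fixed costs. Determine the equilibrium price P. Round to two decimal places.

155.25

Solve by backward induction. Given q_C, the follower Juno maximises π_J = (474 - q_C - q_J)q_J - 49q_J.
Follower FOC: 425 - q_C - 2q_J = 0, so q_J(q_C) = (425 - q_C)/2.
Corvus substitutes q_J(q_C) into its own profit: π_C = q_C(474 - q_C - (425 - q_C)/2) - 49q_C = (523/2 - (1/2)q_C)q_C - 49q_C.
The leader's first-order condition 425/2 - q_C = 0 yields q_C = 425/2.
Then q_J = (425 - 425/2)/2 = 425/4.
Total output Q = 1275/4, so price P = 474 - 1275/4 = 621/4.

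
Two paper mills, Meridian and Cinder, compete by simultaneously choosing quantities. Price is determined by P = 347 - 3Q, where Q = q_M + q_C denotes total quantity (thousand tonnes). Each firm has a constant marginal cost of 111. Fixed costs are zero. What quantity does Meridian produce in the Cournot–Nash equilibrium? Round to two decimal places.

26.22

Each firm earns π_i = (347 - 3Q)q_i - 111q_i.
Setting ∂π_i/∂q_i = 0 with rivals' quantities fixed: 236 - 6q_i - 3q_j = 0.
With identical firms every q_j equals q_i, so q_j = q_i and 236 = 9q_i, giving q_i = 236/9.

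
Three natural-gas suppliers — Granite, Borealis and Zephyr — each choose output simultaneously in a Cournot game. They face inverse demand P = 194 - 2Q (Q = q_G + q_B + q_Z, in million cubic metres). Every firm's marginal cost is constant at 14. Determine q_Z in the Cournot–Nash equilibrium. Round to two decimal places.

A representative firm's profit is π_i = q_i(194 - 2Q) - 14q_i.
First-order condition (treating rivals' output as given): 180 - 4q_i - 2·Σ_{j≠i} q_j = 0.
With identical firms every q_j equals q_i, so Σ_{j≠i} q_j = 2q_i and 180 = 8q_i, giving q_i = 45/2.

22.50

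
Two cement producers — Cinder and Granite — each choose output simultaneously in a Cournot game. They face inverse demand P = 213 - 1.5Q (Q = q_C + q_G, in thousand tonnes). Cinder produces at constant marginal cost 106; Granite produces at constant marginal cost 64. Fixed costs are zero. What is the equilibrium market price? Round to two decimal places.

Cinder's profit: π_C = (213 - 1.5Q)q_C - (106q_C). Setting ∂π_C/∂q_C = 0: 107 - 3q_C - (3/2)(q_G) = 0.
Granite's profit: π_G = (213 - 1.5Q)q_G - (64q_G). Setting ∂π_G/∂q_G = 0: 149 - 3q_G - (3/2)(q_C) = 0.
So q_C = (107 - (3/2)q_G)/3 and q_G = (149 - (3/2)q_C)/3.
Substituting one into the other gives q_C = 130/9 and q_G = 382/9.
Total output Q = 512/9, so price P = 213 - (3/2)·(512/9) = 383/3.

127.67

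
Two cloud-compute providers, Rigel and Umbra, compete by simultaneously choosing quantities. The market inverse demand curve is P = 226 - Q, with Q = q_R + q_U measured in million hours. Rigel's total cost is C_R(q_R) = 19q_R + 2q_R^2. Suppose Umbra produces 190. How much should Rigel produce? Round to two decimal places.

2.83

With the rival's output fixed at 190, Rigel's profit is π_R = (226 - 190 - q_R)q_R - (19q_R + 2q_R²) = (36 - q_R)q_R - (19q_R + 2q_R²).
∂π_R/∂q_R = 17 - 6q_R = 0, so q_R = 17/6.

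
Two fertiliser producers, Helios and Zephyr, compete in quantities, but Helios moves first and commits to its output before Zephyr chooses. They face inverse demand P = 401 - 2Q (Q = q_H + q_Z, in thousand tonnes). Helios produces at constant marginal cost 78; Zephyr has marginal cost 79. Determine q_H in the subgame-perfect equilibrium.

81

Solve by backward induction. Given q_H, the follower Zephyr maximises π_Z = (401 - 2q_H - 2q_Z)q_Z - 79q_Z.
Setting the follower's marginal profit to zero, 322 - 2q_H - 4q_Z = 0, i.e. q_Z = (322 - 2q_H)/4.
Helios substitutes q_Z(q_H) into its own profit: π_H = q_H(401 - 2q_H - (322 - 2q_H)/2) - 78q_H = (240 - q_H)q_H - 78q_H.
Leader FOC: 162 - 2q_H = 0, so q_H = 81.
Then q_Z = (322 - 2·81)/4 = 40.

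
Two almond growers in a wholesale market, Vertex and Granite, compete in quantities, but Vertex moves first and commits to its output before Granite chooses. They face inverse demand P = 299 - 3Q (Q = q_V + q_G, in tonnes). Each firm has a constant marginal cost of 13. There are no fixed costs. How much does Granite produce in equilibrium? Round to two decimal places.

Solve by backward induction. Given q_V, the follower Granite maximises π_G = (299 - 3q_V - 3q_G)q_G - 13q_G.
Setting the follower's marginal profit to zero, 286 - 3q_V - 6q_G = 0, i.e. q_G = (286 - 3q_V)/6.
Vertex substitutes q_G(q_V) into its own profit: π_V = q_V(299 - 3q_V - (286 - 3q_V)/2) - 13q_V = (156 - (3/2)q_V)q_V - 13q_V.
Leader FOC: 143 - 3q_V = 0, so q_V = 143/3.
Then q_G = (286 - 3·(143/3))/6 = 143/6.

23.83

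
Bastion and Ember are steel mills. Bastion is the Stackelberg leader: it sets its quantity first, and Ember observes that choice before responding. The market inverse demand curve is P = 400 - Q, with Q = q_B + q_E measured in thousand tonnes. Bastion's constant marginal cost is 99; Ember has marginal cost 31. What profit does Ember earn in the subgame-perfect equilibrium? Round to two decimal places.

15939.06

The follower Ember best-responds to any q_B: π_E = (400 - Q)q_E - 31q_E.
Follower FOC: 369 - q_B - 2q_E = 0, so q_E(q_B) = (369 - q_B)/2.
The leader anticipates this reaction. Substituting into P = 400 - Q gives P = 431/2 - (1/2)q_B, so π_B = (431/2 - (1/2)q_B)q_B - 99q_B.
Leader FOC: 233/2 - q_B = 0, so q_B = 233/2.
Then q_E = (369 - 233/2)/2 = 505/4.
Price P = 400 - 971/4 = 629/4.
Ember's profit: (629/4 - 31)·(505/4) = 15939.0625.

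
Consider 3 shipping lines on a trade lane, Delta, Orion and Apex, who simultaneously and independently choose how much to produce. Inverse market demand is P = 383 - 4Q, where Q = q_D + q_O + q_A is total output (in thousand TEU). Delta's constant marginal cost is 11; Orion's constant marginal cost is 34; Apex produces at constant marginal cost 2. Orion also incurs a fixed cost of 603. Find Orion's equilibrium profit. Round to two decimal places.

Delta's profit: π_D = (383 - 4Q)q_D - (11q_D). Setting ∂π_D/∂q_D = 0: 372 - 8q_D - 4(q_O + q_A) = 0.
Orion's profit: π_O = (383 - 4Q)q_O - (34q_O). Setting ∂π_O/∂q_O = 0: 349 - 8q_O - 4(q_D + q_A) = 0.
Apex's first-order condition: 381 - 8q_A - 4(q_D + q_O) = 0.
Adding the 3 first-order conditions: 1102 − 16Q = 0, so Q = 551/8.
Back-substituting: q_D = (372 − 551/2)/4 = 193/8, q_O = (349 − 551/2)/4 = 147/8, q_A = (381 − 551/2)/4 = 211/8.
Price P = 383 - 4·(551/8) = 215/2.
Orion's profit: (215/2 - 34)·(147/8) - 603 = 747.5625.

747.56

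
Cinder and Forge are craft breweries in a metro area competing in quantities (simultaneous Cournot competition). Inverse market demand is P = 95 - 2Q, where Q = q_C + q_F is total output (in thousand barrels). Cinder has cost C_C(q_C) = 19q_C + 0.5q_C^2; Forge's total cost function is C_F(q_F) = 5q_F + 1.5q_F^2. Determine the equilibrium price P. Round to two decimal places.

53.06

Cinder's profit: π_C = (95 - 2Q)q_C - (19q_C + (1/2)q_C²). Setting ∂π_C/∂q_C = 0: 76 - 5q_C - 2(q_F) = 0.
Forge's first-order condition: 90 - 7q_F - 2(q_C) = 0.
So q_C = (76 - 2q_F)/5 and q_F = (90 - 2q_C)/7.
Substituting one into the other gives q_C = 352/31 and q_F = 298/31.
Total output Q = 650/31, so price P = 95 - 2·(650/31) = 1645/31.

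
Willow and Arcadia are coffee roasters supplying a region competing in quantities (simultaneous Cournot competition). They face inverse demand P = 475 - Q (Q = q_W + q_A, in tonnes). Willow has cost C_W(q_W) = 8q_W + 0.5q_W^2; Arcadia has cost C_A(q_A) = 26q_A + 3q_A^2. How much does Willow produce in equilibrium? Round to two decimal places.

Willow's profit: π_W = (475 - Q)q_W - (8q_W + (1/2)q_W²). Setting ∂π_W/∂q_W = 0: 467 - 3q_W - (q_A) = 0.
Arcadia's profit: π_A = (475 - Q)q_A - (26q_A + 3q_A²). Setting ∂π_A/∂q_A = 0: 449 - 8q_A - (q_W) = 0.
Best responses: q_W = (467 - q_A)/3, q_A = (449 - q_W)/8.
Substituting one into the other gives q_W = 142.9130 and q_A = 880/23.

142.91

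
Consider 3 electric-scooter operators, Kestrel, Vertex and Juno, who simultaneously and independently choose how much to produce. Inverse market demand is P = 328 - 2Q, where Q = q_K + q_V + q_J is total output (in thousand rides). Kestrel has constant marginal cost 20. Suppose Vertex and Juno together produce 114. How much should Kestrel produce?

20

With rivals' combined output fixed at 114, Kestrel's profit is π_K = (328 - 2·114 - 2q_K)q_K - (20q_K) = (100 - 2q_K)q_K - (20q_K).
∂π_K/∂q_K = 80 - 4q_K = 0, so q_K = 20.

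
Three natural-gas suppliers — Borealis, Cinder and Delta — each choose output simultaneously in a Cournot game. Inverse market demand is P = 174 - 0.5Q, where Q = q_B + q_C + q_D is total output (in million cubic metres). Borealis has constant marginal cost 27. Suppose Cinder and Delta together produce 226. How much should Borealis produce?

34

With rivals' combined output fixed at 226, Borealis's profit is π_B = (174 - (1/2)·226 - (1/2)q_B)q_B - (27q_B) = (61 - (1/2)q_B)q_B - (27q_B).
∂π_B/∂q_B = 34 - q_B = 0, so q_B = 34.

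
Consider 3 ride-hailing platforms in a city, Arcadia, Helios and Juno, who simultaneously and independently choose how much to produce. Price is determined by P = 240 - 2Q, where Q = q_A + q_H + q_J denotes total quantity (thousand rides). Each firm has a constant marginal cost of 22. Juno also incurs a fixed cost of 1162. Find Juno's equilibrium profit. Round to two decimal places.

323.13

Each firm earns π_i = (240 - 2Q)q_i - 22q_i.
First-order condition (treating rivals' output as given): 218 - 4q_i - 2·Σ_{j≠i} q_j = 0.
By symmetry each firm produces the same amount; substituting Σ_{j≠i} q_j = 2q_i yields q_i = 218/8 = 109/4.
Price P = 240 - 2·(327/4) = 153/2.
Juno's profit: (153/2 - 22)·(109/4) - 1162 = 323.1250.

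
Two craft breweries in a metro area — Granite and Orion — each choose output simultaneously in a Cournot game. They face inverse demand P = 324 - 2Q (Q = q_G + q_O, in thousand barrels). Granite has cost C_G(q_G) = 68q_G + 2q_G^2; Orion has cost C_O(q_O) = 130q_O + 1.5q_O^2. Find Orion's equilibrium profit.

Granite's profit: π_G = (324 - 2Q)q_G - (68q_G + 2q_G²). Setting ∂π_G/∂q_G = 0: 256 - 8q_G - 2(q_O) = 0.
Orion's profit: π_O = (324 - 2Q)q_O - (130q_O + (3/2)q_O²). Setting ∂π_O/∂q_O = 0: 194 - 7q_O - 2(q_G) = 0.
So q_G = (256 - 2q_O)/8 and q_O = (194 - 2q_G)/7.
Substituting one into the other gives q_G = 27 and q_O = 20.
Price P = 324 - 2·47 = 230.
Orion's profit: 230·20 - 130·20 - (3/2)·20² = 1400.

1400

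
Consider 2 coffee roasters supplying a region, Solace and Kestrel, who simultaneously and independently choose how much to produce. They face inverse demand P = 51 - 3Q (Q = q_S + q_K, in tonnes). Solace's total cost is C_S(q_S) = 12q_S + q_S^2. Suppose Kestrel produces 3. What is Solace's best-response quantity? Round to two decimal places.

With the rival's output fixed at 3, Solace's profit is π_S = (51 - 3·3 - 3q_S)q_S - (12q_S + q_S²) = (42 - 3q_S)q_S - (12q_S + q_S²).
∂π_S/∂q_S = 30 - 8q_S = 0, so q_S = 15/4.

3.75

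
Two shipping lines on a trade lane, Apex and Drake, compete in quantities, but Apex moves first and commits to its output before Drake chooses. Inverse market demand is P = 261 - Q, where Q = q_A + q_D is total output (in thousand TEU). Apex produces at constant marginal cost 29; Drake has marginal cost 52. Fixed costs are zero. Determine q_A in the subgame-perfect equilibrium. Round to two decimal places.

The follower Drake best-responds to any q_A: π_D = (261 - Q)q_D - 52q_D.
∂π_D/∂q_D = 209 - q_A - 2q_D = 0 gives the reaction function q_D = (209 - q_A)/2.
Apex substitutes q_D(q_A) into its own profit: π_A = q_A(261 - q_A - (209 - q_A)/2) - 29q_A = (313/2 - (1/2)q_A)q_A - 29q_A.
Maximising: ∂π_A/∂q_A = 255/2 - q_A = 0, giving q_A = 255/2.
Then q_D = (209 - 255/2)/2 = 163/4.

127.50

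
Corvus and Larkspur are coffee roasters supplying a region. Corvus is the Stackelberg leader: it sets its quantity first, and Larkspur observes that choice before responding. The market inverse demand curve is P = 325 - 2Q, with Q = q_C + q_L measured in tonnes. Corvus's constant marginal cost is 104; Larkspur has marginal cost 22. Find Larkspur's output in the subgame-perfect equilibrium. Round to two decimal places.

The follower Larkspur best-responds to any q_C: π_L = (325 - 2Q)q_L - 22q_L.
Setting the follower's marginal profit to zero, 303 - 2q_C - 4q_L = 0, i.e. q_L = (303 - 2q_C)/4.
Corvus substitutes q_L(q_C) into its own profit: π_C = q_C(325 - 2q_C - (303 - 2q_C)/2) - 104q_C = (347/2 - q_C)q_C - 104q_C.
The leader's first-order condition 139/2 - 2q_C = 0 yields q_C = 139/4.
Then q_L = (303 - 2·(139/4))/4 = 467/8.

58.38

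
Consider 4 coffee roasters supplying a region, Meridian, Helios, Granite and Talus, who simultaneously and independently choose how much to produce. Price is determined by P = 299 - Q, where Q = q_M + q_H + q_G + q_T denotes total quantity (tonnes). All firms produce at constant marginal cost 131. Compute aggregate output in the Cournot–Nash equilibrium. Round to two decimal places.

A representative firm's profit is π_i = q_i(299 - Q) - 131q_i.
First-order condition (treating rivals' output as given): 168 - 2q_i - Σ_{j≠i} q_j = 0.
By symmetry each firm produces the same amount; substituting Σ_{j≠i} q_j = 3q_i yields q_i = 168/5.
Total output Q = 168/5 + 168/5 + 168/5 + 168/5 = 672/5.

134.40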